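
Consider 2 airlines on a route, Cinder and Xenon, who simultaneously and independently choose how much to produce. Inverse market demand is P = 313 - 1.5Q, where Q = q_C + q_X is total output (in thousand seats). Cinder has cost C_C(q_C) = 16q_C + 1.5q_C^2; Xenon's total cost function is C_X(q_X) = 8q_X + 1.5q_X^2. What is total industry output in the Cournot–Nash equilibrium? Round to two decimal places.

80.27

Cinder's profit: π_C = (313 - 1.5Q)q_C - (16q_C + (3/2)q_C²). Setting ∂π_C/∂q_C = 0: 297 - 6q_C - (3/2)(q_X) = 0.
Xenon's profit: π_X = (313 - 1.5Q)q_X - (8q_X + (3/2)q_X²). Setting ∂π_X/∂q_X = 0: 305 - 6q_X - (3/2)(q_C) = 0.
Rearranging gives the reaction functions q_C = (297 - (3/2)q_X)/6 and q_X = (305 - (3/2)q_C)/6.
Substituting one into the other gives q_C = 1766/45 and q_X = 1846/45.
Total output Q = 1766/45 + 1846/45 = 1204/15.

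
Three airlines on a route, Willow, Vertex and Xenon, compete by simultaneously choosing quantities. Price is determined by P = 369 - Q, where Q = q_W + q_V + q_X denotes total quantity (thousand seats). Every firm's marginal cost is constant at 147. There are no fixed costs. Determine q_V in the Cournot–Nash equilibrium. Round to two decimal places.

A representative firm's profit is π_i = q_i(369 - Q) - 147q_i.
Setting ∂π_i/∂q_i = 0 with rivals' quantities fixed: 222 - 2q_i - Σ_{j≠i} q_j = 0.
With identical firms every q_j equals q_i, so Σ_{j≠i} q_j = 2q_i and 222 = 4q_i, giving q_i = 111/2.

55.50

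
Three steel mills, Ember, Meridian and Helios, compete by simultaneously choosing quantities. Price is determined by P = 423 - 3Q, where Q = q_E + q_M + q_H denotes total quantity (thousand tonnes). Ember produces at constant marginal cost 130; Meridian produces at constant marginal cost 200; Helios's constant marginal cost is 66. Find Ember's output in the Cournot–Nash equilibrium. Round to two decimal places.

Ember's profit: π_E = (423 - 3Q)q_E - (130q_E). Setting ∂π_E/∂q_E = 0: 293 - 6q_E - 3(q_M + q_H) = 0.
Meridian's profit: π_M = (423 - 3Q)q_M - (200q_M). Setting ∂π_M/∂q_M = 0: 223 - 6q_M - 3(q_E + q_H) = 0.
Helios's profit: π_H = (423 - 3Q)q_H - (66q_H). Setting ∂π_H/∂q_H = 0: 357 - 6q_H - 3(q_E + q_M) = 0.
Summing all 3 equations gives 873 − 12Q = 0, hence Q = 291/4.
Back-substituting: q_E = (293 − 873/4)/3 = 299/12, q_M = (223 − 873/4)/3 = 19/12, q_H = (357 − 873/4)/3 = 185/4.

24.92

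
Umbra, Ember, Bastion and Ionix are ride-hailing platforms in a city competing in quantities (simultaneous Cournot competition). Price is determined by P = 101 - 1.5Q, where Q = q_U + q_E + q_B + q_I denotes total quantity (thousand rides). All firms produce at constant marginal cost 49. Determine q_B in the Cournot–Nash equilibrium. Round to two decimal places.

6.93

Each firm earns π_i = (101 - 1.5Q)q_i - 49q_i.
First-order condition (treating rivals' output as given): 52 - 3q_i - (3/2)·Σ_{j≠i} q_j = 0.
By symmetry each firm produces the same amount; substituting Σ_{j≠i} q_j = 3q_i yields q_i = 52/(15/2) = 104/15.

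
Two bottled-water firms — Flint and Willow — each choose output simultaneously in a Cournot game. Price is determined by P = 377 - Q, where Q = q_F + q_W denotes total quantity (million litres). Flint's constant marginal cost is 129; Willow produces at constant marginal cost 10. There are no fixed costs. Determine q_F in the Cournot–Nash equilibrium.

43

Flint's profit: π_F = (377 - Q)q_F - (129q_F). Setting ∂π_F/∂q_F = 0: 248 - 2q_F - (q_W) = 0.
Willow's first-order condition: 367 - 2q_W - (q_F) = 0.
So q_F = (248 - q_W)/2 and q_W = (367 - q_F)/2.
Solving the pair: q_F = 43, q_W = 162.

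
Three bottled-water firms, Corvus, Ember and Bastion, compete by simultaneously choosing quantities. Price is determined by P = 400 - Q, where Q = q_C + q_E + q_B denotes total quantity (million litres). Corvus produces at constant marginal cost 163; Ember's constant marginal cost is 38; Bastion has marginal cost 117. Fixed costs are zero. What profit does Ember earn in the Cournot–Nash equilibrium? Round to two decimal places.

Corvus's profit: π_C = (400 - Q)q_C - (163q_C). Setting ∂π_C/∂q_C = 0: 237 - 2q_C - (q_E + q_B) = 0.
Ember's first-order condition: 362 - 2q_E - (q_C + q_B) = 0.
Bastion's first-order condition: 283 - 2q_B - (q_C + q_E) = 0.
Adding the 3 conditions: 882 − 2Q − 2Q = 0, i.e. Q = 441/2.
Back-substituting: q_C = (237 − 441/2) = 33/2, q_E = (362 − 441/2) = 283/2, q_B = (283 − 441/2) = 125/2.
Price P = 400 - 441/2 = 359/2.
Ember's profit: (359/2 - 38)·(283/2) = 20022.2500.

20022.25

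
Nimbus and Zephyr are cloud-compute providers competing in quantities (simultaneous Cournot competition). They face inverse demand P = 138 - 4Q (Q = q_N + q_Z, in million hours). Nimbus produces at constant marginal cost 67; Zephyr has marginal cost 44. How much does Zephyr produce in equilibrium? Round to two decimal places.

9.75

Nimbus's profit: π_N = (138 - 4Q)q_N - (67q_N). Setting ∂π_N/∂q_N = 0: 71 - 8q_N - 4(q_Z) = 0.
Zephyr's first-order condition: 94 - 8q_Z - 4(q_N) = 0.
Best responses: q_N = (71 - 4q_Z)/8, q_Z = (94 - 4q_N)/8.
Substituting one into the other gives q_N = 4 and q_Z = 39/4.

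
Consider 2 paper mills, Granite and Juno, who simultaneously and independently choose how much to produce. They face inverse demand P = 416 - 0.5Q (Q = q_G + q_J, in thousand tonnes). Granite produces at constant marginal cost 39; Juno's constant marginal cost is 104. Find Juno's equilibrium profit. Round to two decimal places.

Granite's profit: π_G = (416 - 0.5Q)q_G - (39q_G). Setting ∂π_G/∂q_G = 0: 377 - q_G - (1/2)(q_J) = 0.
Juno's profit: π_J = (416 - 0.5Q)q_J - (104q_J). Setting ∂π_J/∂q_J = 0: 312 - q_J - (1/2)(q_G) = 0.
So q_G = (377 - (1/2)q_J) and q_J = (312 - (1/2)q_G).
Solving the pair: q_G = 884/3, q_J = 494/3.
Price P = 416 - (1/2)·(1378/3) = 559/3.
Juno's profit: (559/3 - 104)·(494/3) = 13557.5556.

13557.56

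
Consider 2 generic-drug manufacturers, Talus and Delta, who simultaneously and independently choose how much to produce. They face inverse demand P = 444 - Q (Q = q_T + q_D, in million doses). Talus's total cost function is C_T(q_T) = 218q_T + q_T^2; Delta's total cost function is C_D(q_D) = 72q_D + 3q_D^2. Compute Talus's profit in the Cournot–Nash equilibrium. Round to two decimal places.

4291.56

Talus's profit: π_T = (444 - Q)q_T - (218q_T + q_T²). Setting ∂π_T/∂q_T = 0: 226 - 4q_T - (q_D) = 0.
Delta's first-order condition: 372 - 8q_D - (q_T) = 0.
So q_T = (226 - q_D)/4 and q_D = (372 - q_T)/8.
Substituting one into the other gives q_T = 1436/31 and q_D = 1262/31.
Price P = 444 - 87.0323 = 356.9677.
Talus's profit: 356.9677·(1436/31) - 218·(1436/31) - (1436/31)² = 4291.5630.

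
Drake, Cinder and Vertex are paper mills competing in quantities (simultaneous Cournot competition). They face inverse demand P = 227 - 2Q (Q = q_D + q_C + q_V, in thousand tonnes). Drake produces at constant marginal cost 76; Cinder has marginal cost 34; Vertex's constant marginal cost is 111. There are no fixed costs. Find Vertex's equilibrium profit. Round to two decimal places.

0.50

Drake's profit: π_D = (227 - 2Q)q_D - (76q_D). Setting ∂π_D/∂q_D = 0: 151 - 4q_D - 2(q_C + q_V) = 0.
Cinder's profit: π_C = (227 - 2Q)q_C - (34q_C). Setting ∂π_C/∂q_C = 0: 193 - 4q_C - 2(q_D + q_V) = 0.
Vertex's first-order condition: 116 - 4q_V - 2(q_D + q_C) = 0.
Summing all 3 equations gives 460 − 8Q = 0, hence Q = 115/2.
Back-substituting: q_D = (151 − 115)/2 = 18, q_C = (193 − 115)/2 = 39, q_V = (116 − 115)/2 = 1/2.
Price P = 227 - 2·(115/2) = 112.
Vertex's profit: (112 - 111)·(1/2) = 1/2.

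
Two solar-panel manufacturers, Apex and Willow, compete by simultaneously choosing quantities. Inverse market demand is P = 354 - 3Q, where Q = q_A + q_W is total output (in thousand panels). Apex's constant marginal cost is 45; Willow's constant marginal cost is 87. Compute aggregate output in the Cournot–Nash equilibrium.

Apex's profit: π_A = (354 - 3Q)q_A - (45q_A). Setting ∂π_A/∂q_A = 0: 309 - 6q_A - 3(q_W) = 0.
Willow's first-order condition: 267 - 6q_W - 3(q_A) = 0.
Best responses: q_A = (309 - 3q_W)/6, q_W = (267 - 3q_A)/6.
Substituting one into the other gives q_A = 39 and q_W = 25.
Total output Q = 39 + 25 = 64.

64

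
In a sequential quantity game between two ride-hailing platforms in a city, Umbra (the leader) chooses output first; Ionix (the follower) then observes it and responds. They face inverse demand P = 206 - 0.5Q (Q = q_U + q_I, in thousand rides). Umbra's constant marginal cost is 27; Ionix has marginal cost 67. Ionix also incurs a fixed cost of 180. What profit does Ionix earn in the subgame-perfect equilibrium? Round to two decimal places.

Solve by backward induction. Given q_U, the follower Ionix maximises π_I = (206 - (1/2)q_U - (1/2)q_I)q_I - 67q_I.
Follower FOC: 139 - (1/2)q_U - q_I = 0, so q_I(q_U) = (139 - (1/2)q_U).
Umbra substitutes q_I(q_U) into its own profit: π_U = q_U(206 - (1/2)q_U - (139 - (1/2)q_U)/2) - 27q_U = (273/2 - (1/4)q_U)q_U - 27q_U.
The leader's first-order condition 219/2 - (1/2)q_U = 0 yields q_U = 219.
Then q_I = (139 - (1/2)·219) = 59/2.
Price P = 206 - (1/2)·(497/2) = 327/4.
Ionix's profit: (327/4 - 67)·(59/2) - 180 = 255.1250.

255.13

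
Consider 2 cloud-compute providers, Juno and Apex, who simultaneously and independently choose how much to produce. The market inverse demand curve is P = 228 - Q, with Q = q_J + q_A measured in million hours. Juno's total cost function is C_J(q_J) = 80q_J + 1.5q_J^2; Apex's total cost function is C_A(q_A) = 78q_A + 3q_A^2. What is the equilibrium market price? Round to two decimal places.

Juno's profit: π_J = (228 - Q)q_J - (80q_J + (3/2)q_J²). Setting ∂π_J/∂q_J = 0: 148 - 5q_J - (q_A) = 0.
Apex's profit: π_A = (228 - Q)q_A - (78q_A + 3q_A²). Setting ∂π_A/∂q_A = 0: 150 - 8q_A - (q_J) = 0.
So q_J = (148 - q_A)/5 and q_A = (150 - q_J)/8.
Substituting one into the other gives q_J = 1034/39 and q_A = 602/39.
Total output Q = 1636/39, so price P = 228 - 1636/39 = 186.0513.

186.05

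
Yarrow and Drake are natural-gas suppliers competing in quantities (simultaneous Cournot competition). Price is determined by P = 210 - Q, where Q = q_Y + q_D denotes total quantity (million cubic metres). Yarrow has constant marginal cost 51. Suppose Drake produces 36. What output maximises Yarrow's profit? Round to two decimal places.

With the rival's output fixed at 36, Yarrow's profit is π_Y = (210 - 36 - q_Y)q_Y - (51q_Y) = (174 - q_Y)q_Y - (51q_Y).
∂π_Y/∂q_Y = 123 - 2q_Y = 0, so q_Y = 123/2.

61.50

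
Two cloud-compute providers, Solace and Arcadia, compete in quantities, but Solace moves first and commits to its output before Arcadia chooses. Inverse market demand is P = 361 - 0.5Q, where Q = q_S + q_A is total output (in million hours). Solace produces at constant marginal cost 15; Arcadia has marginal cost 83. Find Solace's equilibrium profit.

The follower Arcadia best-responds to any q_S: π_A = (361 - 0.5Q)q_A - 83q_A.
∂π_A/∂q_A = 278 - (1/2)q_S - q_A = 0 gives the reaction function q_A = (278 - (1/2)q_S).
Solace substitutes q_A(q_S) into its own profit: π_S = q_S(361 - (1/2)q_S - (278 - (1/2)q_S)/2) - 15q_S = (222 - (1/4)q_S)q_S - 15q_S.
The leader's first-order condition 207 - (1/2)q_S = 0 yields q_S = 414.
Then q_A = (278 - (1/2)·414) = 71.
Price P = 361 - (1/2)·485 = 237/2.
Solace's profit: (237/2 - 15)·414 = 42849.

42849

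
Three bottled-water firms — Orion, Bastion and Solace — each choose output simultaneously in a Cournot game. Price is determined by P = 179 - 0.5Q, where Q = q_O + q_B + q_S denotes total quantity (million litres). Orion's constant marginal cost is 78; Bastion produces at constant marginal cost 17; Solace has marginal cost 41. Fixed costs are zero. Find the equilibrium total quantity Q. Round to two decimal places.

Orion's profit: π_O = (179 - 0.5Q)q_O - (78q_O). Setting ∂π_O/∂q_O = 0: 101 - q_O - (1/2)(q_B + q_S) = 0.
Bastion's first-order condition: 162 - q_B - (1/2)(q_O + q_S) = 0.
Solace's profit: π_S = (179 - 0.5Q)q_S - (41q_S). Setting ∂π_S/∂q_S = 0: 138 - q_S - (1/2)(q_O + q_B) = 0.
Adding the 3 first-order conditions: 401 − 2Q = 0, so Q = 401/2.
Back-substituting: q_O = (101 − 401/4)/(1/2) = 3/2, q_B = (162 − 401/4)/(1/2) = 247/2, q_S = (138 − 401/4)/(1/2) = 151/2.
Total output Q = 3/2 + 247/2 + 151/2 = 401/2.

200.50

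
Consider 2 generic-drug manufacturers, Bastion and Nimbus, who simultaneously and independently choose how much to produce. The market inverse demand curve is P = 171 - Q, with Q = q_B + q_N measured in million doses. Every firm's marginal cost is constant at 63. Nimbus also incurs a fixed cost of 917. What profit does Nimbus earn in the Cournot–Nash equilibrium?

379

Each firm earns π_i = (171 - Q)q_i - 63q_i.
Setting ∂π_i/∂q_i = 0 with rivals' quantities fixed: 108 - 2q_i - q_j = 0.
With identical firms every q_j equals q_i, so q_j = q_i and 108 = 3q_i, giving q_i = 36.
Price P = 171 - 72 = 99.
Nimbus's profit: (99 - 63)·36 - 917 = 379.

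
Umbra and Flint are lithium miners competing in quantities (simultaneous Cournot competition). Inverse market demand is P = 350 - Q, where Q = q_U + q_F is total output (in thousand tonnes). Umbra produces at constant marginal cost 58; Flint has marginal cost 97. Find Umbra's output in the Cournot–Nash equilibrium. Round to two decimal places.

110.33

Umbra's profit: π_U = (350 - Q)q_U - (58q_U). Setting ∂π_U/∂q_U = 0: 292 - 2q_U - (q_F) = 0.
Flint's profit: π_F = (350 - Q)q_F - (97q_F). Setting ∂π_F/∂q_F = 0: 253 - 2q_F - (q_U) = 0.
So q_U = (292 - q_F)/2 and q_F = (253 - q_U)/2.
Solving the pair: q_U = 331/3, q_F = 214/3.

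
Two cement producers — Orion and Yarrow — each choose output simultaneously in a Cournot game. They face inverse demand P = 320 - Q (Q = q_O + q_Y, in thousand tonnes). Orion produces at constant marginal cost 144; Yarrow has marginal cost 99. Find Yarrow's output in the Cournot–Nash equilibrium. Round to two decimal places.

88.67

Orion's profit: π_O = (320 - Q)q_O - (144q_O). Setting ∂π_O/∂q_O = 0: 176 - 2q_O - (q_Y) = 0.
Yarrow's first-order condition: 221 - 2q_Y - (q_O) = 0.
Rearranging gives the reaction functions q_O = (176 - q_Y)/2 and q_Y = (221 - q_O)/2.
Solving the pair: q_O = 131/3, q_Y = 266/3.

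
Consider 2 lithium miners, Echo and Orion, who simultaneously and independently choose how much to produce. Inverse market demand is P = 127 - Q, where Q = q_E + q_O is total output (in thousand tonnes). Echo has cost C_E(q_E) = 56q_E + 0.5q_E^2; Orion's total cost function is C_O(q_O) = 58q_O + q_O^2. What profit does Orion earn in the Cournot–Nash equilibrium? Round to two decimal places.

Echo's profit: π_E = (127 - Q)q_E - (56q_E + (1/2)q_E²). Setting ∂π_E/∂q_E = 0: 71 - 3q_E - (q_O) = 0.
Orion's first-order condition: 69 - 4q_O - (q_E) = 0.
So q_E = (71 - q_O)/3 and q_O = (69 - q_E)/4.
Solving the pair: q_E = 215/11, q_O = 136/11.
Price P = 127 - 351/11 = 1046/11.
Orion's profit: (1046/11)·(136/11) - 58·(136/11) - (136/11)² = 305.7190.

305.72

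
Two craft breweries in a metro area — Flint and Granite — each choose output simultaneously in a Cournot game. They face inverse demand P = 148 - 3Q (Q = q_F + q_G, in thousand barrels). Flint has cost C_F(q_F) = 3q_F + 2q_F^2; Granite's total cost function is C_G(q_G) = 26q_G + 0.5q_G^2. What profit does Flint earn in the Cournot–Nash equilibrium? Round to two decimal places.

565.98

Flint's profit: π_F = (148 - 3Q)q_F - (3q_F + 2q_F²). Setting ∂π_F/∂q_F = 0: 145 - 10q_F - 3(q_G) = 0.
Granite's profit: π_G = (148 - 3Q)q_G - (26q_G + (1/2)q_G²). Setting ∂π_G/∂q_G = 0: 122 - 7q_G - 3(q_F) = 0.
Best responses: q_F = (145 - 3q_G)/10, q_G = (122 - 3q_F)/7.
Substituting one into the other gives q_F = 649/61 and q_G = 785/61.
Price P = 148 - 3·(1434/61) = 77.4754.
Flint's profit: 77.4754·(649/61) - 3·(649/61) - 2(649/61)² = 565.9782.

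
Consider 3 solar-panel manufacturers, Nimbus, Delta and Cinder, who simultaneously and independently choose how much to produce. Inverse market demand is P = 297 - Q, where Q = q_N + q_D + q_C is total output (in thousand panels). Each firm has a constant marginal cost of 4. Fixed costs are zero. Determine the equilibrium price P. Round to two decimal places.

77.25

A representative firm's profit is π_i = q_i(297 - Q) - 4q_i.
Setting ∂π_i/∂q_i = 0 with rivals' quantities fixed: 293 - 2q_i - Σ_{j≠i} q_j = 0.
With identical firms every q_j equals q_i, so Σ_{j≠i} q_j = 2q_i and 293 = 4q_i, giving q_i = 293/4.
Total output Q = 879/4, so price P = 297 - 879/4 = 309/4.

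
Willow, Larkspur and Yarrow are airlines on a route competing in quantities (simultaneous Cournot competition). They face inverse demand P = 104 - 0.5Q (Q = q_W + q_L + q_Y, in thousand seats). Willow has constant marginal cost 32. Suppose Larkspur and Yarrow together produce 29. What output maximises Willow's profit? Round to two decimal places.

With rivals' combined output fixed at 29, Willow's profit is π_W = (104 - (1/2)·29 - (1/2)q_W)q_W - (32q_W) = (179/2 - (1/2)q_W)q_W - (32q_W).
∂π_W/∂q_W = 115/2 - q_W = 0, so q_W = 115/2.

57.50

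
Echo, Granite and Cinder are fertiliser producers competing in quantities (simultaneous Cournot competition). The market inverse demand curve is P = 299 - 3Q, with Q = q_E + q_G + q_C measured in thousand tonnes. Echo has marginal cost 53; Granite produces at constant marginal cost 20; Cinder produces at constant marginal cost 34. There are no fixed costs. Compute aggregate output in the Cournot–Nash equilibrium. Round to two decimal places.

65.83

Echo's profit: π_E = (299 - 3Q)q_E - (53q_E). Setting ∂π_E/∂q_E = 0: 246 - 6q_E - 3(q_G + q_C) = 0.
Granite's first-order condition: 279 - 6q_G - 3(q_E + q_C) = 0.
Cinder's profit: π_C = (299 - 3Q)q_C - (34q_C). Setting ∂π_C/∂q_C = 0: 265 - 6q_C - 3(q_E + q_G) = 0.
Adding the 3 first-order conditions: 790 − 12Q = 0, so Q = 395/6.
Back-substituting: q_E = (246 − 395/2)/3 = 97/6, q_G = (279 − 395/2)/3 = 163/6, q_C = (265 − 395/2)/3 = 45/2.
Total output Q = 97/6 + 163/6 + 45/2 = 395/6.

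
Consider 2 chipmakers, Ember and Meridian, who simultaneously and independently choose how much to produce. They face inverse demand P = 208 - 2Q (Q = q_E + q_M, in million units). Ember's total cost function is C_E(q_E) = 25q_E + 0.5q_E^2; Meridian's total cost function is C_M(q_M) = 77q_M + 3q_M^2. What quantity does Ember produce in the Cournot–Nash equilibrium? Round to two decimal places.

Ember's profit: π_E = (208 - 2Q)q_E - (25q_E + (1/2)q_E²). Setting ∂π_E/∂q_E = 0: 183 - 5q_E - 2(q_M) = 0.
Meridian's first-order condition: 131 - 10q_M - 2(q_E) = 0.
Rearranging gives the reaction functions q_E = (183 - 2q_M)/5 and q_M = (131 - 2q_E)/10.
Substituting one into the other gives q_E = 784/23 and q_M = 289/46.

34.09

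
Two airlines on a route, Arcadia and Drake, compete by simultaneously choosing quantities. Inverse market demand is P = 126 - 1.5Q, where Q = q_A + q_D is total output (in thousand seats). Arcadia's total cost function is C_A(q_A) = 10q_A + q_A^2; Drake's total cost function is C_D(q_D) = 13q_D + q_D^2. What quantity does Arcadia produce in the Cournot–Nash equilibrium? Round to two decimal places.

18.04

Arcadia's profit: π_A = (126 - 1.5Q)q_A - (10q_A + q_A²). Setting ∂π_A/∂q_A = 0: 116 - 5q_A - (3/2)(q_D) = 0.
Drake's profit: π_D = (126 - 1.5Q)q_D - (13q_D + q_D²). Setting ∂π_D/∂q_D = 0: 113 - 5q_D - (3/2)(q_A) = 0.
Best responses: q_A = (116 - (3/2)q_D)/5, q_D = (113 - (3/2)q_A)/5.
Substituting one into the other gives q_A = 1642/91 and q_D = 1564/91.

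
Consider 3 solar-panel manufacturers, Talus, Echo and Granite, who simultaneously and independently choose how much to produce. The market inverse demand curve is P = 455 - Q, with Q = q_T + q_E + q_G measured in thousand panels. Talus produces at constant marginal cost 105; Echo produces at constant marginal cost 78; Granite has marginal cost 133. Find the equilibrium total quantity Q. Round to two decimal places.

262.25

Talus's profit: π_T = (455 - Q)q_T - (105q_T). Setting ∂π_T/∂q_T = 0: 350 - 2q_T - (q_E + q_G) = 0.
Echo's profit: π_E = (455 - Q)q_E - (78q_E). Setting ∂π_E/∂q_E = 0: 377 - 2q_E - (q_T + q_G) = 0.
Granite's profit: π_G = (455 - Q)q_G - (133q_G). Setting ∂π_G/∂q_G = 0: 322 - 2q_G - (q_T + q_E) = 0.
Summing all 3 equations gives 1049 − 4Q = 0, hence Q = 1049/4.
Back-substituting: q_T = (350 − 1049/4) = 351/4, q_E = (377 − 1049/4) = 459/4, q_G = (322 − 1049/4) = 239/4.
Total output Q = 351/4 + 459/4 + 239/4 = 1049/4.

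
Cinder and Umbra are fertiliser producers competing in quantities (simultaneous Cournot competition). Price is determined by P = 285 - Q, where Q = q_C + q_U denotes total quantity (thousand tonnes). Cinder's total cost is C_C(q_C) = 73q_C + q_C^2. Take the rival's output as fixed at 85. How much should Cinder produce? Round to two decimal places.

With the rival's output fixed at 85, Cinder's profit is π_C = (285 - 85 - q_C)q_C - (73q_C + q_C²) = (200 - q_C)q_C - (73q_C + q_C²).
∂π_C/∂q_C = 127 - 4q_C = 0, so q_C = 127/4.

31.75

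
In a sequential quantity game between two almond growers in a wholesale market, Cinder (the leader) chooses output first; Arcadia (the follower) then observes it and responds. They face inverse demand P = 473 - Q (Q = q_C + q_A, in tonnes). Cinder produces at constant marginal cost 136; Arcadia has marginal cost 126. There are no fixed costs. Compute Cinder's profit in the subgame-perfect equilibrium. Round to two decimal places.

Solve by backward induction. Given q_C, the follower Arcadia maximises π_A = (473 - q_C - q_A)q_A - 126q_A.
∂π_A/∂q_A = 347 - q_C - 2q_A = 0 gives the reaction function q_A = (347 - q_C)/2.
The leader anticipates this reaction. Substituting into P = 473 - Q gives P = 599/2 - (1/2)q_C, so π_C = (599/2 - (1/2)q_C)q_C - 136q_C.
Maximising: ∂π_C/∂q_C = 327/2 - q_C = 0, giving q_C = 327/2.
Then q_A = (347 - 327/2)/2 = 367/4.
Price P = 473 - 1021/4 = 871/4.
Cinder's profit: (871/4 - 136)·(327/2) = 13366.1250.

13366.13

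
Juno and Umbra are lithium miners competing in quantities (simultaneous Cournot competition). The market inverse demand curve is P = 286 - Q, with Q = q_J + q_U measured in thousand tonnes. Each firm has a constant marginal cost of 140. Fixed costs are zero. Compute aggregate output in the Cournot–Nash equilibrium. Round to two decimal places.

A representative firm's profit is π_i = q_i(286 - Q) - 140q_i.
First-order condition (treating rivals' output as given): 146 - 2q_i - q_j = 0.
With identical firms every q_j equals q_i, so q_j = q_i and 146 = 3q_i, giving q_i = 146/3.
Total output Q = 146/3 + 146/3 = 292/3.

97.33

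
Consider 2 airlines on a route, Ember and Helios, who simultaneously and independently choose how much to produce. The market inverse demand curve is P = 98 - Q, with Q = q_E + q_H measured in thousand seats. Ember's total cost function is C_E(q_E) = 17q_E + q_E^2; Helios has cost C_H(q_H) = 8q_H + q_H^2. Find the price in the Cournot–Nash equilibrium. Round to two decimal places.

63.80

Ember's profit: π_E = (98 - Q)q_E - (17q_E + q_E²). Setting ∂π_E/∂q_E = 0: 81 - 4q_E - (q_H) = 0.
Helios's profit: π_H = (98 - Q)q_H - (8q_H + q_H²). Setting ∂π_H/∂q_H = 0: 90 - 4q_H - (q_E) = 0.
Best responses: q_E = (81 - q_H)/4, q_H = (90 - q_E)/4.
Solving the pair: q_E = 78/5, q_H = 93/5.
Total output Q = 171/5, so price P = 98 - 171/5 = 319/5.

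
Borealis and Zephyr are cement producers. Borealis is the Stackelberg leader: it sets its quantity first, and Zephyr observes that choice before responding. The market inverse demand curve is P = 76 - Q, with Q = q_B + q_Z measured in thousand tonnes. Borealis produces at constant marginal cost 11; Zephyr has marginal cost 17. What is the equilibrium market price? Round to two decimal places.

The follower Zephyr best-responds to any q_B: π_Z = (76 - Q)q_Z - 17q_Z.
∂π_Z/∂q_Z = 59 - q_B - 2q_Z = 0 gives the reaction function q_Z = (59 - q_B)/2.
The leader anticipates this reaction. Substituting into P = 76 - Q gives P = 93/2 - (1/2)q_B, so π_B = (93/2 - (1/2)q_B)q_B - 11q_B.
The leader's first-order condition 71/2 - q_B = 0 yields q_B = 71/2.
Then q_Z = (59 - 71/2)/2 = 47/4.
Total output Q = 189/4, so price P = 76 - 189/4 = 115/4.

28.75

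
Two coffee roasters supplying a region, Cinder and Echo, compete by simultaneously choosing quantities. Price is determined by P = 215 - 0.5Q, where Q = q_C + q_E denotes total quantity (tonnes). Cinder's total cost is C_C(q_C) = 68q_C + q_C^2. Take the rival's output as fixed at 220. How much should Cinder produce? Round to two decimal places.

12.33

With the rival's output fixed at 220, Cinder's profit is π_C = (215 - (1/2)·220 - (1/2)q_C)q_C - (68q_C + q_C²) = (105 - (1/2)q_C)q_C - (68q_C + q_C²).
∂π_C/∂q_C = 37 - 3q_C = 0, so q_C = 37/3.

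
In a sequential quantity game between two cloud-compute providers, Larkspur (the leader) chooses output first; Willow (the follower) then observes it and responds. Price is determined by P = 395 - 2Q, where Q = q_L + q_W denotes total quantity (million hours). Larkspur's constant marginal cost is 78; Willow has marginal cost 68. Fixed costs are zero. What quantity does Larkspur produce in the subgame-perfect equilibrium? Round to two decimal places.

The follower Willow best-responds to any q_L: π_W = (395 - 2Q)q_W - 68q_W.
Follower FOC: 327 - 2q_L - 4q_W = 0, so q_W(q_L) = (327 - 2q_L)/4.
The leader anticipates this reaction. Substituting into P = 395 - 2Q gives P = 463/2 - q_L, so π_L = (463/2 - q_L)q_L - 78q_L.
The leader's first-order condition 307/2 - 2q_L = 0 yields q_L = 307/4.
Then q_W = (327 - 2·(307/4))/4 = 347/8.

76.75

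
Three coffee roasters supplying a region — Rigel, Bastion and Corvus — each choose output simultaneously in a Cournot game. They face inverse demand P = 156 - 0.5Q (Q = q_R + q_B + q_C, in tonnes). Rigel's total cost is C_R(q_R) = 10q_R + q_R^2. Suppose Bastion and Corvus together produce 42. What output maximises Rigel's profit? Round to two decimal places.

With rivals' combined output fixed at 42, Rigel's profit is π_R = (156 - (1/2)·42 - (1/2)q_R)q_R - (10q_R + q_R²) = (135 - (1/2)q_R)q_R - (10q_R + q_R²).
∂π_R/∂q_R = 125 - 3q_R = 0, so q_R = 125/3.

41.67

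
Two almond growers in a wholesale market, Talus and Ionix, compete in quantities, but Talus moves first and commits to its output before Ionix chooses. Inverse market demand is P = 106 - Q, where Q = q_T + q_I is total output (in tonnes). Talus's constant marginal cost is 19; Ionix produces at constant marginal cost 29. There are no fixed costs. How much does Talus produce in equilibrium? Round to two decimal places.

Solve by backward induction. Given q_T, the follower Ionix maximises π_I = (106 - q_T - q_I)q_I - 29q_I.
∂π_I/∂q_I = 77 - q_T - 2q_I = 0 gives the reaction function q_I = (77 - q_T)/2.
The leader anticipates this reaction. Substituting into P = 106 - Q gives P = 135/2 - (1/2)q_T, so π_T = (135/2 - (1/2)q_T)q_T - 19q_T.
Maximising: ∂π_T/∂q_T = 97/2 - q_T = 0, giving q_T = 97/2.
Then q_I = (77 - 97/2)/2 = 57/4.

48.50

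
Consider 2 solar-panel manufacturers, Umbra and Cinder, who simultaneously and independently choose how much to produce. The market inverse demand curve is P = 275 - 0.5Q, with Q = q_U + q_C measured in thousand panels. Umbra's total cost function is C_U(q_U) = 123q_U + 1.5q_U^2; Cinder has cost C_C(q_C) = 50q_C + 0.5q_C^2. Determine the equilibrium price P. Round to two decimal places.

209.48

Umbra's profit: π_U = (275 - 0.5Q)q_U - (123q_U + (3/2)q_U²). Setting ∂π_U/∂q_U = 0: 152 - 4q_U - (1/2)(q_C) = 0.
Cinder's first-order condition: 225 - 2q_C - (1/2)(q_U) = 0.
Best responses: q_U = (152 - (1/2)q_C)/4, q_C = (225 - (1/2)q_U)/2.
Substituting one into the other gives q_U = 766/31 and q_C = 106.3226.
Total output Q = 131.0323, so price P = 275 - (1/2)·131.0323 = 209.4839.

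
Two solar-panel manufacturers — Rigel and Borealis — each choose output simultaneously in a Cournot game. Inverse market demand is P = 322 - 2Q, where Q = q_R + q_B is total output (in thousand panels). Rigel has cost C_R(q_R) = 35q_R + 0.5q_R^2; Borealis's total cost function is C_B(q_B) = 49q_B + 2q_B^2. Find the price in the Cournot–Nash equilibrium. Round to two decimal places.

180.83

Rigel's profit: π_R = (322 - 2Q)q_R - (35q_R + (1/2)q_R²). Setting ∂π_R/∂q_R = 0: 287 - 5q_R - 2(q_B) = 0.
Borealis's profit: π_B = (322 - 2Q)q_B - (49q_B + 2q_B²). Setting ∂π_B/∂q_B = 0: 273 - 8q_B - 2(q_R) = 0.
Best responses: q_R = (287 - 2q_B)/5, q_B = (273 - 2q_R)/8.
Solving the pair: q_R = 875/18, q_B = 791/36.
Total output Q = 847/12, so price P = 322 - 2·(847/12) = 1085/6.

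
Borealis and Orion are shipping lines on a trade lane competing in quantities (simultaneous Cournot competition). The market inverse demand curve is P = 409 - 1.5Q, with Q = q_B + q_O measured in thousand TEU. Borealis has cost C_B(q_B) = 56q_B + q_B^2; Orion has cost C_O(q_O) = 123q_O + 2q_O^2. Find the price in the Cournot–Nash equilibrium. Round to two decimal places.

Borealis's profit: π_B = (409 - 1.5Q)q_B - (56q_B + q_B²). Setting ∂π_B/∂q_B = 0: 353 - 5q_B - (3/2)(q_O) = 0.
Orion's first-order condition: 286 - 7q_O - (3/2)(q_B) = 0.
Rearranging gives the reaction functions q_B = (353 - (3/2)q_O)/5 and q_O = (286 - (3/2)q_B)/7.
Substituting one into the other gives q_B = 62.3511 and q_O = 27.4962.
Total output Q = 89.8473, so price P = 409 - (3/2)·89.8473 = 274.2290.

274.23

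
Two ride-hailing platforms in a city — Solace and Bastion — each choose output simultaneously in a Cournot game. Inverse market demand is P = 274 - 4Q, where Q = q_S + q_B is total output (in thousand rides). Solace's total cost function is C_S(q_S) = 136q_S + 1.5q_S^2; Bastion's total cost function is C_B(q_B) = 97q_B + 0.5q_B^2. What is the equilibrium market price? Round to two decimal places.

Solace's profit: π_S = (274 - 4Q)q_S - (136q_S + (3/2)q_S²). Setting ∂π_S/∂q_S = 0: 138 - 11q_S - 4(q_B) = 0.
Bastion's profit: π_B = (274 - 4Q)q_B - (97q_B + (1/2)q_B²). Setting ∂π_B/∂q_B = 0: 177 - 9q_B - 4(q_S) = 0.
So q_S = (138 - 4q_B)/11 and q_B = (177 - 4q_S)/9.
Solving the pair: q_S = 534/83, q_B = 1395/83.
Total output Q = 1929/83, so price P = 274 - 4·(1929/83) = 181.0361.

181.04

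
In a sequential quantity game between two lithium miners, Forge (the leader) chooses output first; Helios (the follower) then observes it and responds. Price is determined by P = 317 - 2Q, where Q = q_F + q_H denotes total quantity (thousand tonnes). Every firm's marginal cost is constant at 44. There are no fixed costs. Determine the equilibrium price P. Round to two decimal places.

The follower Helios best-responds to any q_F: π_H = (317 - 2Q)q_H - 44q_H.
Follower FOC: 273 - 2q_F - 4q_H = 0, so q_H(q_F) = (273 - 2q_F)/4.
The leader anticipates this reaction. Substituting into P = 317 - 2Q gives P = 361/2 - q_F, so π_F = (361/2 - q_F)q_F - 44q_F.
The leader's first-order condition 273/2 - 2q_F = 0 yields q_F = 273/4.
Then q_H = (273 - 2·(273/4))/4 = 273/8.
Total output Q = 819/8, so price P = 317 - 2·(819/8) = 449/4.

112.25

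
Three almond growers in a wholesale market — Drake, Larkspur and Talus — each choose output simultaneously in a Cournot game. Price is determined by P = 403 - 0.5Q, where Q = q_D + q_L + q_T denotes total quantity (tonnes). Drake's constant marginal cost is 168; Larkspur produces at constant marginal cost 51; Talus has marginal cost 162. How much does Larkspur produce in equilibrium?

Drake's profit: π_D = (403 - 0.5Q)q_D - (168q_D). Setting ∂π_D/∂q_D = 0: 235 - q_D - (1/2)(q_L + q_T) = 0.
Larkspur's first-order condition: 352 - q_L - (1/2)(q_D + q_T) = 0.
Talus's first-order condition: 241 - q_T - (1/2)(q_D + q_L) = 0.
Adding the 3 first-order conditions: 828 − 2Q = 0, so Q = 414.
Back-substituting: q_D = (235 − 207)/(1/2) = 56, q_L = (352 − 207)/(1/2) = 290, q_T = (241 − 207)/(1/2) = 68.

290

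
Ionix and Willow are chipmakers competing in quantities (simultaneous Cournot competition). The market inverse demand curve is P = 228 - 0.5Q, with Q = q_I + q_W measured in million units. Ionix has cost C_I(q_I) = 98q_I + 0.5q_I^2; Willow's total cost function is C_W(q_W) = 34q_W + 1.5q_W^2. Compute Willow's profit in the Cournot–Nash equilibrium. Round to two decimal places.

Ionix's profit: π_I = (228 - 0.5Q)q_I - (98q_I + (1/2)q_I²). Setting ∂π_I/∂q_I = 0: 130 - 2q_I - (1/2)(q_W) = 0.
Willow's profit: π_W = (228 - 0.5Q)q_W - (34q_W + (3/2)q_W²). Setting ∂π_W/∂q_W = 0: 194 - 4q_W - (1/2)(q_I) = 0.
Rearranging gives the reaction functions q_I = (130 - (1/2)q_W)/2 and q_W = (194 - (1/2)q_I)/4.
Substituting one into the other gives q_I = 1692/31 and q_W = 1292/31.
Price P = 228 - (1/2)·96.2581 = 179.8710.
Willow's profit: 179.8710·(1292/31) - 34·(1292/31) - (3/2)(1292/31)² = 3474.0146.

3474.01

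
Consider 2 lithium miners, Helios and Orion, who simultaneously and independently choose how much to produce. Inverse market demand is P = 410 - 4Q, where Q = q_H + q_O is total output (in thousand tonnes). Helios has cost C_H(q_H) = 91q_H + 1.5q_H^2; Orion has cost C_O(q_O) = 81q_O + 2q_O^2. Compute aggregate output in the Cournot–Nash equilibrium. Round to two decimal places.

Helios's profit: π_H = (410 - 4Q)q_H - (91q_H + (3/2)q_H²). Setting ∂π_H/∂q_H = 0: 319 - 11q_H - 4(q_O) = 0.
Orion's first-order condition: 329 - 12q_O - 4(q_H) = 0.
So q_H = (319 - 4q_O)/11 and q_O = (329 - 4q_H)/12.
Solving the pair: q_H = 628/29, q_O = 20.1983.
Total output Q = 628/29 + 20.1983 = 41.8534.

41.85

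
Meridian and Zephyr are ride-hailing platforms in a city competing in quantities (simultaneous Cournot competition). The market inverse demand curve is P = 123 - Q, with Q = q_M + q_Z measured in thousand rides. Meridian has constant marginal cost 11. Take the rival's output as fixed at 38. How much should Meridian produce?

With the rival's output fixed at 38, Meridian's profit is π_M = (123 - 38 - q_M)q_M - (11q_M) = (85 - q_M)q_M - (11q_M).
∂π_M/∂q_M = 74 - 2q_M = 0, so q_M = 37.

37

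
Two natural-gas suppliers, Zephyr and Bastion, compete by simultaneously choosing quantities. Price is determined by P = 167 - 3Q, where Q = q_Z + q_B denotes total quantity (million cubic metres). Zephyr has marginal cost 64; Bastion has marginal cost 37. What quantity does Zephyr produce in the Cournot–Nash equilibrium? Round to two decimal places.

Zephyr's profit: π_Z = (167 - 3Q)q_Z - (64q_Z). Setting ∂π_Z/∂q_Z = 0: 103 - 6q_Z - 3(q_B) = 0.
Bastion's first-order condition: 130 - 6q_B - 3(q_Z) = 0.
Best responses: q_Z = (103 - 3q_B)/6, q_B = (130 - 3q_Z)/6.
Solving the pair: q_Z = 76/9, q_B = 157/9.

8.44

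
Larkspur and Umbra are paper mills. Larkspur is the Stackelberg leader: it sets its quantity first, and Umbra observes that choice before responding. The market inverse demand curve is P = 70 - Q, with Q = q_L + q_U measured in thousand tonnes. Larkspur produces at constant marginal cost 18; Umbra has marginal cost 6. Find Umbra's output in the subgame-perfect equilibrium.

22

Solve by backward induction. Given q_L, the follower Umbra maximises π_U = (70 - q_L - q_U)q_U - 6q_U.
Setting the follower's marginal profit to zero, 64 - q_L - 2q_U = 0, i.e. q_U = (64 - q_L)/2.
Larkspur substitutes q_U(q_L) into its own profit: π_L = q_L(70 - q_L - (64 - q_L)/2) - 18q_L = (38 - (1/2)q_L)q_L - 18q_L.
The leader's first-order condition 20 - q_L = 0 yields q_L = 20.
Then q_U = (64 - 20)/2 = 22.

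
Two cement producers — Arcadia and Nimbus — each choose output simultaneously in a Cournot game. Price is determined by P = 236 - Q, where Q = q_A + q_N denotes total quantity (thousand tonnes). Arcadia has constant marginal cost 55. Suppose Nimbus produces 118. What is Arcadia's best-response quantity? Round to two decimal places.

31.50

With the rival's output fixed at 118, Arcadia's profit is π_A = (236 - 118 - q_A)q_A - (55q_A) = (118 - q_A)q_A - (55q_A).
∂π_A/∂q_A = 63 - 2q_A = 0, so q_A = 63/2.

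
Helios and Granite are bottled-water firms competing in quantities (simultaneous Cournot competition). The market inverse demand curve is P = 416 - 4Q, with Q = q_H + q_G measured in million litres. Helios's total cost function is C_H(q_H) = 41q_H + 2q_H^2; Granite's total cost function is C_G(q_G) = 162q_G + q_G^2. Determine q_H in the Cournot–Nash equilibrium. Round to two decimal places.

26.29

Helios's profit: π_H = (416 - 4Q)q_H - (41q_H + 2q_H²). Setting ∂π_H/∂q_H = 0: 375 - 12q_H - 4(q_G) = 0.
Granite's profit: π_G = (416 - 4Q)q_G - (162q_G + q_G²). Setting ∂π_G/∂q_G = 0: 254 - 10q_G - 4(q_H) = 0.
So q_H = (375 - 4q_G)/12 and q_G = (254 - 4q_H)/10.
Solving the pair: q_H = 1367/52, q_G = 387/26.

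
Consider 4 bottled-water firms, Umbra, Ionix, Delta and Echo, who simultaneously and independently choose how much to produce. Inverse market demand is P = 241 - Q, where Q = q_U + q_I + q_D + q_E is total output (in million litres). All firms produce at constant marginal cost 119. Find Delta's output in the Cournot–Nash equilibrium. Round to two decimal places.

Each firm earns π_i = (241 - Q)q_i - 119q_i.
Setting ∂π_i/∂q_i = 0 with rivals' quantities fixed: 122 - 2q_i - Σ_{j≠i} q_j = 0.
With identical firms every q_j equals q_i, so Σ_{j≠i} q_j = 3q_i and 122 = 5q_i, giving q_i = 122/5.

24.40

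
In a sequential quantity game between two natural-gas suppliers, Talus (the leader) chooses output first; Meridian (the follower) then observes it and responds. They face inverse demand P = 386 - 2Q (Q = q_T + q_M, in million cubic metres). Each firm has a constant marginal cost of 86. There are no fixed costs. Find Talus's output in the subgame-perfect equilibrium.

75

The follower Meridian best-responds to any q_T: π_M = (386 - 2Q)q_M - 86q_M.
Setting the follower's marginal profit to zero, 300 - 2q_T - 4q_M = 0, i.e. q_M = (300 - 2q_T)/4.
Talus substitutes q_M(q_T) into its own profit: π_T = q_T(386 - 2q_T - (300 - 2q_T)/2) - 86q_T = (236 - q_T)q_T - 86q_T.
Leader FOC: 150 - 2q_T = 0, so q_T = 75.
Then q_M = (300 - 2·75)/4 = 75/2.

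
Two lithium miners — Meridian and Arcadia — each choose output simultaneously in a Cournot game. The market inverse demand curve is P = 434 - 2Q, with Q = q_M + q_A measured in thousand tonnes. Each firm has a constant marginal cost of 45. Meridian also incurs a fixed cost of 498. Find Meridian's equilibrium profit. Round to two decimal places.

7908.72

A representative firm's profit is π_i = q_i(434 - 2Q) - 45q_i.
First-order condition (treating rivals' output as given): 389 - 4q_i - 2q_j = 0.
By symmetry each firm produces the same amount; substituting q_j = q_i yields q_i = 389/6.
Price P = 434 - 2·(389/3) = 524/3.
Meridian's profit: (524/3 - 45)·(389/6) - 498 = 7908.7222.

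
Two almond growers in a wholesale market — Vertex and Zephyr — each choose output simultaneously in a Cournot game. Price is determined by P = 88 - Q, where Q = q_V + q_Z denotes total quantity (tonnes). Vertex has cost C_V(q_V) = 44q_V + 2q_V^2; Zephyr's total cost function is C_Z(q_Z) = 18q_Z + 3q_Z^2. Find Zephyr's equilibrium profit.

256

Vertex's profit: π_V = (88 - Q)q_V - (44q_V + 2q_V²). Setting ∂π_V/∂q_V = 0: 44 - 6q_V - (q_Z) = 0.
Zephyr's first-order condition: 70 - 8q_Z - (q_V) = 0.
So q_V = (44 - q_Z)/6 and q_Z = (70 - q_V)/8.
Substituting one into the other gives q_V = 6 and q_Z = 8.
Price P = 88 - 14 = 74.
Zephyr's profit: 74·8 - 18·8 - 3·8² = 256.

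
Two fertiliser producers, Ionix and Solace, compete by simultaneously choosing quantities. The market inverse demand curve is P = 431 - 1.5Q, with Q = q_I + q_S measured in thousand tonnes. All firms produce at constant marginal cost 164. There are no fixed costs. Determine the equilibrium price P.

253

Each firm earns π_i = (431 - 1.5Q)q_i - 164q_i.
First-order condition (treating rivals' output as given): 267 - 3q_i - (3/2)q_j = 0.
By symmetry each firm produces the same amount; substituting q_j = q_i yields q_i = 267/(9/2) = 178/3.
Total output Q = 356/3, so price P = 431 - (3/2)·(356/3) = 253.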